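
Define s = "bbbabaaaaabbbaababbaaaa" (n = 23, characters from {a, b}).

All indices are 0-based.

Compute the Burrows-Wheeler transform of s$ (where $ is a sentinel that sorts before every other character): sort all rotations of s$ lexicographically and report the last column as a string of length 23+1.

rank  rotation                  last
    0  $bbbabaaaaabbbaababbaaaa  a
    1  a$bbbabaaaaabbbaababbaaa  a
    2  aa$bbbabaaaaabbbaababbaa  a
    3  aaa$bbbabaaaaabbbaababba  a
    4  aaaa$bbbabaaaaabbbaababb  b
    5  aaaaabbbaababbaaaa$bbbab  b
    6  aaaabbbaababbaaaa$bbbaba  a
    7  aaabbbaababbaaaa$bbbabaa  a
    8  aababbaaaa$bbbabaaaaabbb  b
    9  aabbbaababbaaaa$bbbabaaa  a
   10  abaaaaabbbaababbaaaa$bbb  b
   11  ababbaaaa$bbbabaaaaabbba  a
   12  abbaaaa$bbbabaaaaabbbaab  b
   13  abbbaababbaaaa$bbbabaaaa  a
   14  baaaa$bbbabaaaaabbbaabab  b
   15  baaaaabbbaababbaaaa$bbba  a
   16  baababbaaaa$bbbabaaaaabb  b
   17  babaaaaabbbaababbaaaa$bb  b
   18  babbaaaa$bbbabaaaaabbbaa  a
   19  bbaaaa$bbbabaaaaabbbaaba  a
   20  bbaababbaaaa$bbbabaaaaab  b
   21  bbabaaaaabbbaababbaaaa$b  b
   22  bbbaababbaaaa$bbbabaaaaa  a
   23  bbbabaaaaabbbaababbaaaa$  $

aaaabbaabababababbaabba$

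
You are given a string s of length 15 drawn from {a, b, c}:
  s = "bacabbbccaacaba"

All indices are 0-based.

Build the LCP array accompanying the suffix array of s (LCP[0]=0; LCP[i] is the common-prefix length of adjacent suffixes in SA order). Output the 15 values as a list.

rank | idx | suffix
   0 |  14 | a
   1 |   9 | aacaba
   2 |  12 | aba
   3 |   3 | abbbccaacaba
   4 |  10 | acaba
   5 |   1 | acabbbccaacaba
   6 |  13 | ba
   7 |   0 | bacabbbccaacaba
   8 |   4 | bbbccaacaba
   9 |   5 | bbccaacaba
  10 |   6 | bccaacaba
  11 |   8 | caacaba
  12 |  11 | caba
  13 |   2 | cabbbccaacaba
  14 |   7 | ccaacaba

SA = [14, 9, 12, 3, 10, 1, 13, 0, 4, 5, 6, 8, 11, 2, 7]
rank  pair      lcp
   1  s[14:],s[9:]  1  'a'
   2  s[9:],s[12:]  1  'a'
   3  s[12:],s[3:]  2  'ab'
   4  s[3:],s[10:]  1  'a'
   5  s[10:],s[1:]  4  'acab'
   6  s[1:],s[13:]  0  ''
   7  s[13:],s[0:]  2  'ba'
   8  s[0:],s[4:]  1  'b'
   9  s[4:],s[5:]  2  'bb'
  10  s[5:],s[6:]  1  'b'
  11  s[6:],s[8:]  0  ''
  12  s[8:],s[11:]  2  'ca'
  13  s[11:],s[2:]  3  'cab'
  14  s[2:],s[7:]  1  'c'

[0, 1, 1, 2, 1, 4, 0, 2, 1, 2, 1, 0, 2, 3, 1]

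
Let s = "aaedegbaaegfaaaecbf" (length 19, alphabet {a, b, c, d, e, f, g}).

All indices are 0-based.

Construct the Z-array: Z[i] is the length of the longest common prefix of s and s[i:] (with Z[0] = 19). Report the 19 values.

[19, 1, 0, 0, 0, 0, 0, 3, 1, 0, 0, 0, 2, 3, 1, 0, 0, 0, 0]

Z[0]=19
i=1: outside box; Z[1]=1 scan→box=[1,2)
i=2: outside box; Z[2]=0
i=3: outside box; Z[3]=0
i=4: outside box; Z[4]=0
i=5: outside box; Z[5]=0
i=6: outside box; Z[6]=0
i=7: outside box; Z[7]=3 scan→box=[7,10)
i=8: min(r-i=2, Z[1]=1)=1; Z[8]=1
i=9: min(r-i=1, Z[2]=0)=0; Z[9]=0
i=10: outside box; Z[10]=0
i=11: outside box; Z[11]=0
i=12: outside box; Z[12]=2 scan→box=[12,14)
i=13: min(r-i=1, Z[1]=1)=1; Z[13]=3 scan→box=[13,16)
i=14: min(r-i=2, Z[1]=1)=1; Z[14]=1
i=15: min(r-i=1, Z[2]=0)=0; Z[15]=0
i=16: outside box; Z[16]=0
i=17: outside box; Z[17]=0
i=18: outside box; Z[18]=0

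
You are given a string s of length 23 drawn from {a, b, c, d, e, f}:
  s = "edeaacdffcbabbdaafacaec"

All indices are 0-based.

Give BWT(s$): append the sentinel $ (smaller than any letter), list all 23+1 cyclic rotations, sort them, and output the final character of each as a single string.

rank  rotation                  last
    0  $edeaacdffcbabbdaafacaec  c
    1  aacdffcbabbdaafacaec$ede  e
    2  aafacaec$edeaacdffcbabbd  d
    3  abbdaafacaec$edeaacdffcb  b
    4  acaec$edeaacdffcbabbdaaf  f
    5  acdffcbabbdaafacaec$edea  a
    6  aec$edeaacdffcbabbdaafac  c
    7  afacaec$edeaacdffcbabbda  a
    8  babbdaafacaec$edeaacdffc  c
    9  bbdaafacaec$edeaacdffcba  a
   10  bdaafacaec$edeaacdffcbab  b
   11  c$edeaacdffcbabbdaafacae  e
   12  caec$edeaacdffcbabbdaafa  a
   13  cbabbdaafacaec$edeaacdff  f
   14  cdffcbabbdaafacaec$edeaa  a
   15  daafacaec$edeaacdffcbabb  b
   16  deaacdffcbabbdaafacaec$e  e
   17  dffcbabbdaafacaec$edeaac  c
   18  eaacdffcbabbdaafacaec$ed  d
   19  ec$edeaacdffcbabbdaafaca  a
   20  edeaacdffcbabbdaafacaec$  $
   21  facaec$edeaacdffcbabbdaa  a
   22  fcbabbdaafacaec$edeaacdf  f
   23  ffcbabbdaafacaec$edeaacd  d

cedbfacacabeafabecda$afd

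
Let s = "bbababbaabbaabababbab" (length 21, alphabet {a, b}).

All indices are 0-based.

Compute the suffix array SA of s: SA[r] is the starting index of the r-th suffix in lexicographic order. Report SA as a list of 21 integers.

rank→(start, suffix):
  0 → (11, 'aabababbab')
  1 → (7, 'aabbaabababbab')
  2 → (19, 'ab')
  3 → (12, 'abababbab')
  4 → (2, 'ababbaabbaabababbab')
  5 → (14, 'ababbab')
  6 → (8, 'abbaabababbab')
  7 → (4, 'abbaabbaabababbab')
  8 → (16, 'abbab')
  9 → (20, 'b')
  10 → (10, 'baabababbab')
  11 → (6, 'baabbaabababbab')
  12 → (18, 'bab')
  13 → (1, 'bababbaabbaabababbab')
  14 → (13, 'bababbab')
  15 → (3, 'babbaabbaabababbab')
  16 → (15, 'babbab')
  17 → (9, 'bbaabababbab')
  18 → (5, 'bbaabbaabababbab')
  19 → (17, 'bbab')
  20 → (0, 'bbababbaabbaabababbab')

[11, 7, 19, 12, 2, 14, 8, 4, 16, 20, 10, 6, 18, 1, 13, 3, 15, 9, 5, 17, 0]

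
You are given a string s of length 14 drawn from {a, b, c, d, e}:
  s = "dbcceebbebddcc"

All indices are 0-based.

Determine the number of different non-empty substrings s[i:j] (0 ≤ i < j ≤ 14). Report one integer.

sorted suffixes:
  #0 SA[0]=6  'bbebddcc'
  #1 SA[1]=1  'bcceebbebddcc'
  #2 SA[2]=9  'bddcc'
  #3 SA[3]=7  'bebddcc'
  #4 SA[4]=13  'c'
  #5 SA[5]=12  'cc'
  #6 SA[6]=2  'cceebbebddcc'
  #7 SA[7]=3  'ceebbebddcc'
  #8 SA[8]=0  'dbcceebbebddcc'
  #9 SA[9]=11  'dcc'
  #10 SA[10]=10  'ddcc'
  #11 SA[11]=5  'ebbebddcc'
  #12 SA[12]=8  'ebddcc'
  #13 SA[13]=4  'eebbebddcc'

SA = [6, 1, 9, 7, 13, 12, 2, 3, 0, 11, 10, 5, 8, 4]
rank  pair      lcp
   1  s[6:],s[1:]  1  'b'
   2  s[1:],s[9:]  1  'b'
   3  s[9:],s[7:]  1  'b'
   4  s[7:],s[13:]  0  ''
   5  s[13:],s[12:]  1  'c'
   6  s[12:],s[2:]  2  'cc'
   7  s[2:],s[3:]  1  'c'
   8  s[3:],s[0:]  0  ''
   9  s[0:],s[11:]  1  'd'
  10  s[11:],s[10:]  1  'd'
  11  s[10:],s[5:]  0  ''
  12  s[5:],s[8:]  2  'eb'
  13  s[8:],s[4:]  1  'e'

n(n+1)/2 = 14·15/2 = 105
Σ LCP = 0 + 1 + 1 + 1 + 0 + 1 + 2 + 1 + 0 + 1 + 1 + 0 + 2 + 1 = 12
distinct = 105 − 12 = 93

93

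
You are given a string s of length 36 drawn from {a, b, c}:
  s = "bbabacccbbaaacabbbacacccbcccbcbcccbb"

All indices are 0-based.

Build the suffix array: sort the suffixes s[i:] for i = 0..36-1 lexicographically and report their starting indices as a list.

sorted suffixes:
  #0 SA[0]=10  'aaacabbbacacccbcccbcbcccbb'
  #1 SA[1]=11  'aacabbbacacccbcccbcbcccbb'
  #2 SA[2]=2  'abacccbbaaacabbbacacccbcccbcbcccbb'
  #3 SA[3]=14  'abbbacacccbcccbcbcccbb'
  #4 SA[4]=12  'acabbbacacccbcccbcbcccbb'
  #5 SA[5]=18  'acacccbcccbcbcccbb'
  #6 SA[6]=4  'acccbbaaacabbbacacccbcccbcbcccbb'
  #7 SA[7]=20  'acccbcccbcbcccbb'
  #8 SA[8]=35  'b'
  #9 SA[9]=9  'baaacabbbacacccbcccbcbcccbb'
  #10 SA[10]=1  'babacccbbaaacabbbacacccbcccbcbcccbb'
  #11 SA[11]=17  'bacacccbcccbcbcccbb'
  #12 SA[12]=3  'bacccbbaaacabbbacacccbcccbcbcccbb'
  #13 SA[13]=34  'bb'
  #14 SA[14]=8  'bbaaacabbbacacccbcccbcbcccbb'
  #15 SA[15]=0  'bbabacccbbaaacabbbacacccbcccbcbcccbb'
  #16 SA[16]=16  'bbacacccbcccbcbcccbb'
  #17 SA[17]=15  'bbbacacccbcccbcbcccbb'
  #18 SA[18]=28  'bcbcccbb'
  #19 SA[19]=30  'bcccbb'
  #20 SA[20]=24  'bcccbcbcccbb'
  #21 SA[21]=13  'cabbbacacccbcccbcbcccbb'
  #22 SA[22]=19  'cacccbcccbcbcccbb'
  #23 SA[23]=33  'cbb'
  #24 SA[24]=7  'cbbaaacabbbacacccbcccbcbcccbb'
  #25 SA[25]=27  'cbcbcccbb'
  #26 SA[26]=29  'cbcccbb'
  #27 SA[27]=23  'cbcccbcbcccbb'
  #28 SA[28]=32  'ccbb'
  #29 SA[29]=6  'ccbbaaacabbbacacccbcccbcbcccbb'
  #30 SA[30]=26  'ccbcbcccbb'
  #31 SA[31]=22  'ccbcccbcbcccbb'
  #32 SA[32]=31  'cccbb'
  #33 SA[33]=5  'cccbbaaacabbbacacccbcccbcbcccbb'
  #34 SA[34]=25  'cccbcbcccbb'
  #35 SA[35]=21  'cccbcccbcbcccbb'

[10, 11, 2, 14, 12, 18, 4, 20, 35, 9, 1, 17, 3, 34, 8, 0, 16, 15, 28, 30, 24, 13, 19, 33, 7, 27, 29, 23, 32, 6, 26, 22, 31, 5, 25, 21]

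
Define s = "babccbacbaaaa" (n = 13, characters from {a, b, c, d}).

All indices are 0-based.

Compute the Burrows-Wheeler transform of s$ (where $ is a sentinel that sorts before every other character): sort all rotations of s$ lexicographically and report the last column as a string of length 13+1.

aaaabbbc$caacb

rank  rotation        last
    0  $babccbacbaaaa  a
    1  a$babccbacbaaa  a
    2  aa$babccbacbaa  a
    3  aaa$babccbacba  a
    4  aaaa$babccbacb  b
    5  abccbacbaaaa$b  b
    6  acbaaaa$babccb  b
    7  baaaa$babccbac  c
    8  babccbacbaaaa$  $
    9  bacbaaaa$babcc  c
   10  bccbacbaaaa$ba  a
   11  cbaaaa$babccba  a
   12  cbacbaaaa$babc  c
   13  ccbacbaaaa$bab  b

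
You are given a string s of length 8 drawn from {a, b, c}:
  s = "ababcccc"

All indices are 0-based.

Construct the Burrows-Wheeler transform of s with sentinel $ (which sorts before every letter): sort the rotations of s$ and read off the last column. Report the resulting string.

c$baacccb

rank  rotation   last
    0  $ababcccc  c
    1  ababcccc$  $
    2  abcccc$ab  b
    3  babcccc$a  a
    4  bcccc$aba  a
    5  c$ababccc  c
    6  cc$ababcc  c
    7  ccc$ababc  c
    8  cccc$abab  b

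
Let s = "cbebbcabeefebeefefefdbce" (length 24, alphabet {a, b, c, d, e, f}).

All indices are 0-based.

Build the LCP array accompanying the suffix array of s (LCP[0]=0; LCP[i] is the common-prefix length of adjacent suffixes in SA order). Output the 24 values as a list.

[0, 0, 1, 2, 1, 2, 5, 0, 1, 1, 0, 0, 1, 2, 1, 4, 1, 2, 3, 4, 0, 1, 2, 3]

rank→(start, suffix):
  0 → (6, 'abeefebeefefefdbce')
  1 → (3, 'bbcabeefebeefefefdbce')
  2 → (4, 'bcabeefebeefefefdbce')
  3 → (21, 'bce')
  4 → (1, 'bebbcabeefebeefefefdbce')
  5 → (7, 'beefebeefefefdbce')
  6 → (12, 'beefefefdbce')
  7 → (5, 'cabeefebeefefefdbce')
  8 → (0, 'cbebbcabeefebeefefefdbce')
  9 → (22, 'ce')
  10 → (20, 'dbce')
  11 → (23, 'e')
  12 → (2, 'ebbcabeefebeefefefdbce')
  13 → (11, 'ebeefefefdbce')
  14 → (8, 'eefebeefefefdbce')
  15 → (13, 'eefefefdbce')
  16 → (18, 'efdbce')
  17 → (9, 'efebeefefefdbce')
  18 → (16, 'efefdbce')
  19 → (14, 'efefefdbce')
  20 → (19, 'fdbce')
  21 → (10, 'febeefefefdbce')
  22 → (17, 'fefdbce')
  23 → (15, 'fefefdbce')

SA = [6, 3, 4, 21, 1, 7, 12, 5, 0, 22, 20, 23, 2, 11, 8, 13, 18, 9, 16, 14, 19, 10, 17, 15]
rank  pair      lcp
   1  s[6:],s[3:]  0  ''
   2  s[3:],s[4:]  1  'b'
   3  s[4:],s[21:]  2  'bc'
   4  s[21:],s[1:]  1  'b'
   5  s[1:],s[7:]  2  'be'
   6  s[7:],s[12:]  5  'beefe'
   7  s[12:],s[5:]  0  ''
   8  s[5:],s[0:]  1  'c'
   9  s[0:],s[22:]  1  'c'
  10  s[22:],s[20:]  0  ''
  11  s[20:],s[23:]  0  ''
  12  s[23:],s[2:]  1  'e'
  13  s[2:],s[11:]  2  'eb'
  14  s[11:],s[8:]  1  'e'
  15  s[8:],s[13:]  4  'eefe'
  16  s[13:],s[18:]  1  'e'
  17  s[18:],s[9:]  2  'ef'
  18  s[9:],s[16:]  3  'efe'
  19  s[16:],s[14:]  4  'efef'
  20  s[14:],s[19:]  0  ''
  21  s[19:],s[10:]  1  'f'
  22  s[10:],s[17:]  2  'fe'
  23  s[17:],s[15:]  3  'fef'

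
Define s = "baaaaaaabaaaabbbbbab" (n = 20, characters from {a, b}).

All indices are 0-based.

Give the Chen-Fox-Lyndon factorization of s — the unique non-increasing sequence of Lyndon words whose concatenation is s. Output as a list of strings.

["b", "aaaaaaabaaaabbbbbab"]

emit factor 1: 'b' (i=0, period=1)
emit factor 2: 'aaaaaaabaaaabbbbbab' (i=1, period=19)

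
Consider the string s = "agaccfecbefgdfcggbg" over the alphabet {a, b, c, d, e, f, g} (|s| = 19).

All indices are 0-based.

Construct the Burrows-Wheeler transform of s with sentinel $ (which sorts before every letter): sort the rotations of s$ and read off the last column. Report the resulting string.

rank  rotation              last
    0  $agaccfecbefgdfcggbg  g
    1  accfecbefgdfcggbg$ag  g
    2  agaccfecbefgdfcggbg$  $
    3  befgdfcggbg$agaccfec  c
    4  bg$agaccfecbefgdfcgg  g
    5  cbefgdfcggbg$agaccfe  e
    6  ccfecbefgdfcggbg$aga  a
    7  cfecbefgdfcggbg$agac  c
    8  cggbg$agaccfecbefgdf  f
    9  dfcggbg$agaccfecbefg  g
   10  ecbefgdfcggbg$agaccf  f
   11  efgdfcggbg$agaccfecb  b
   12  fcggbg$agaccfecbefgd  d
   13  fecbefgdfcggbg$agacc  c
   14  fgdfcggbg$agaccfecbe  e
   15  g$agaccfecbefgdfcggb  b
   16  gaccfecbefgdfcggbg$a  a
   17  gbg$agaccfecbefgdfcg  g
   18  gdfcggbg$agaccfecbef  f
   19  ggbg$agaccfecbefgdfc  c

gg$cgeacfgfbdcebagfc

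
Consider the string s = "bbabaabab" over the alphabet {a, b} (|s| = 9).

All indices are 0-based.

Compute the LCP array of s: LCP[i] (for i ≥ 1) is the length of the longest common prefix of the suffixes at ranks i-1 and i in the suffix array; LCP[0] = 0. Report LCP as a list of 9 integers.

[0, 1, 2, 3, 0, 1, 2, 3, 1]

sorted suffixes:
  #0 SA[0]=4  'aabab'
  #1 SA[1]=7  'ab'
  #2 SA[2]=2  'abaabab'
  #3 SA[3]=5  'abab'
  #4 SA[4]=8  'b'
  #5 SA[5]=3  'baabab'
  #6 SA[6]=6  'bab'
  #7 SA[7]=1  'babaabab'
  #8 SA[8]=0  'bbabaabab'

SA = [4, 7, 2, 5, 8, 3, 6, 1, 0]
rank  pair      lcp
   1  s[4:],s[7:]  1  'a'
   2  s[7:],s[2:]  2  'ab'
   3  s[2:],s[5:]  3  'aba'
   4  s[5:],s[8:]  0  ''
   5  s[8:],s[3:]  1  'b'
   6  s[3:],s[6:]  2  'ba'
   7  s[6:],s[1:]  3  'bab'
   8  s[1:],s[0:]  1  'b'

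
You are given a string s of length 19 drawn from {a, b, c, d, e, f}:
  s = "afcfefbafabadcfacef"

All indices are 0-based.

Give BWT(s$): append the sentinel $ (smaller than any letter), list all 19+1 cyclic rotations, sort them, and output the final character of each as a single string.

rank  rotation              last
    0  $afcfefbafabadcfacef  f
    1  abadcfacef$afcfefbaf  f
    2  acef$afcfefbafabadcf  f
    3  adcfacef$afcfefbafab  b
    4  afabadcfacef$afcfefb  b
    5  afcfefbafabadcfacef$  $
    6  badcfacef$afcfefbafa  a
    7  bafabadcfacef$afcfef  f
    8  cef$afcfefbafabadcfa  a
    9  cfacef$afcfefbafabad  d
   10  cfefbafabadcfacef$af  f
   11  dcfacef$afcfefbafaba  a
   12  ef$afcfefbafabadcfac  c
   13  efbafabadcfacef$afcf  f
   14  f$afcfefbafabadcface  e
   15  fabadcfacef$afcfefba  a
   16  facef$afcfefbafabadc  c
   17  fbafabadcfacef$afcfe  e
   18  fcfefbafabadcfacef$a  a
   19  fefbafabadcfacef$afc  c

fffbb$afadfacfeaceac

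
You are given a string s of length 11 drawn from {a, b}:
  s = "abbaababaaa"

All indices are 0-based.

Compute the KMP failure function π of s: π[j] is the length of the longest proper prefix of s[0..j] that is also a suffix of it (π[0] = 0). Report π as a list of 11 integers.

[0, 0, 0, 1, 1, 2, 1, 2, 1, 1, 1]

π[0] = 0
j=1 s[j]='b': π[1]=0 (border '')
j=2 s[j]='b': π[2]=0 (border '')
j=3 s[j]='a': π[3]=1 (border 'a')
j=4 s[j]='a': k: 1→0; π[4]=1 (border 'a')
j=5 s[j]='b': π[5]=2 (border 'ab')
j=6 s[j]='a': k: 2→0; π[6]=1 (border 'a')
j=7 s[j]='b': π[7]=2 (border 'ab')
j=8 s[j]='a': k: 2→0; π[8]=1 (border 'a')
j=9 s[j]='a': k: 1→0; π[9]=1 (border 'a')
j=10 s[j]='a': k: 1→0; π[10]=1 (border 'a')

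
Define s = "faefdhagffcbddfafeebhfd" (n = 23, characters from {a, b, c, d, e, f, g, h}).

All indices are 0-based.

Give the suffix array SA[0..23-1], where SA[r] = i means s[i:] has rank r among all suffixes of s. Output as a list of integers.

sorted suffixes:
  #0 SA[0]=1  'aefdhagffcbddfafeebhfd'
  #1 SA[1]=15  'afeebhfd'
  #2 SA[2]=6  'agffcbddfafeebhfd'
  #3 SA[3]=11  'bddfafeebhfd'
  #4 SA[4]=19  'bhfd'
  #5 SA[5]=10  'cbddfafeebhfd'
  #6 SA[6]=22  'd'
  #7 SA[7]=12  'ddfafeebhfd'
  #8 SA[8]=13  'dfafeebhfd'
  #9 SA[9]=4  'dhagffcbddfafeebhfd'
  #10 SA[10]=18  'ebhfd'
  #11 SA[11]=17  'eebhfd'
  #12 SA[12]=2  'efdhagffcbddfafeebhfd'
  #13 SA[13]=0  'faefdhagffcbddfafeebhfd'
  #14 SA[14]=14  'fafeebhfd'
  #15 SA[15]=9  'fcbddfafeebhfd'
  #16 SA[16]=21  'fd'
  #17 SA[17]=3  'fdhagffcbddfafeebhfd'
  #18 SA[18]=16  'feebhfd'
  #19 SA[19]=8  'ffcbddfafeebhfd'
  #20 SA[20]=7  'gffcbddfafeebhfd'
  #21 SA[21]=5  'hagffcbddfafeebhfd'
  #22 SA[22]=20  'hfd'

[1, 15, 6, 11, 19, 10, 22, 12, 13, 4, 18, 17, 2, 0, 14, 9, 21, 3, 16, 8, 7, 5, 20]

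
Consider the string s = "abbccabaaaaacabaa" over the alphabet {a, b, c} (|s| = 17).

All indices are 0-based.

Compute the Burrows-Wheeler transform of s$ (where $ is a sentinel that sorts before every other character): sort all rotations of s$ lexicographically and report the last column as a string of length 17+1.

aabbaaacc$aaaabacb

rank  rotation            last
    0  $abbccabaaaaacabaa  a
    1  a$abbccabaaaaacaba  a
    2  aa$abbccabaaaaacab  b
    3  aaaaacabaa$abbccab  b
    4  aaaacabaa$abbccaba  a
    5  aaacabaa$abbccabaa  a
    6  aacabaa$abbccabaaa  a
    7  abaa$abbccabaaaaac  c
    8  abaaaaacabaa$abbcc  c
    9  abbccabaaaaacabaa$  $
   10  acabaa$abbccabaaaa  a
   11  baa$abbccabaaaaaca  a
   12  baaaaacabaa$abbcca  a
   13  bbccabaaaaacabaa$a  a
   14  bccabaaaaacabaa$ab  b
   15  cabaa$abbccabaaaaa  a
   16  cabaaaaacabaa$abbc  c
   17  ccabaaaaacabaa$abb  b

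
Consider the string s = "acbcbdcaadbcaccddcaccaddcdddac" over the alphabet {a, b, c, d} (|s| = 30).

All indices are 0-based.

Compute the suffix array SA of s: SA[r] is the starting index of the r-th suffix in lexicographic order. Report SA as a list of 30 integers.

[7, 28, 0, 18, 12, 8, 21, 10, 2, 4, 29, 6, 17, 11, 20, 1, 3, 19, 13, 14, 24, 27, 9, 5, 16, 23, 26, 15, 22, 25]

rank | idx | suffix
   0 |   7 | aadbcaccddcaccaddcdddac
   1 |  28 | ac
   2 |   0 | acbcbdcaadbcaccddcaccaddcdddac
   3 |  18 | accaddcdddac
   4 |  12 | accddcaccaddcdddac
   5 |   8 | adbcaccddcaccaddcdddac
   6 |  21 | addcdddac
   7 |  10 | bcaccddcaccaddcdddac
   8 |   2 | bcbdcaadbcaccddcaccaddcdddac
   9 |   4 | bdcaadbcaccddcaccaddcdddac
  10 |  29 | c
  11 |   6 | caadbcaccddcaccaddcdddac
  12 |  17 | caccaddcdddac
  13 |  11 | caccddcaccaddcdddac
  14 |  20 | caddcdddac
  15 |   1 | cbcbdcaadbcaccddcaccaddcdddac
  16 |   3 | cbdcaadbcaccddcaccaddcdddac
  17 |  19 | ccaddcdddac
  18 |  13 | ccddcaccaddcdddac
  19 |  14 | cddcaccaddcdddac
  20 |  24 | cdddac
  21 |  27 | dac
  22 |   9 | dbcaccddcaccaddcdddac
  23 |   5 | dcaadbcaccddcaccaddcdddac
  24 |  16 | dcaccaddcdddac
  25 |  23 | dcdddac
  26 |  26 | ddac
  27 |  15 | ddcaccaddcdddac
  28 |  22 | ddcdddac
  29 |  25 | dddac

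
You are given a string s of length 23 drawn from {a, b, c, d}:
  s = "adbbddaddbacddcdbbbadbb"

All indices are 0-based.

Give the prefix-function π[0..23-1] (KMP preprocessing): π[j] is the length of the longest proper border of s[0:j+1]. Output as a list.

[0, 0, 0, 0, 0, 0, 1, 2, 0, 0, 1, 0, 0, 0, 0, 0, 0, 0, 0, 1, 2, 3, 4]

π[0] = 0
j=1 s[j]='d': π[1]=0 (border '')
j=2 s[j]='b': π[2]=0 (border '')
j=3 s[j]='b': π[3]=0 (border '')
j=4 s[j]='d': π[4]=0 (border '')
j=5 s[j]='d': π[5]=0 (border '')
j=6 s[j]='a': π[6]=1 (border 'a')
j=7 s[j]='d': π[7]=2 (border 'ad')
j=8 s[j]='d': k: 2→0; π[8]=0 (border '')
j=9 s[j]='b': π[9]=0 (border '')
j=10 s[j]='a': π[10]=1 (border 'a')
j=11 s[j]='c': k: 1→0; π[11]=0 (border '')
j=12 s[j]='d': π[12]=0 (border '')
j=13 s[j]='d': π[13]=0 (border '')
j=14 s[j]='c': π[14]=0 (border '')
j=15 s[j]='d': π[15]=0 (border '')
j=16 s[j]='b': π[16]=0 (border '')
j=17 s[j]='b': π[17]=0 (border '')
j=18 s[j]='b': π[18]=0 (border '')
j=19 s[j]='a': π[19]=1 (border 'a')
j=20 s[j]='d': π[20]=2 (border 'ad')
j=21 s[j]='b': π[21]=3 (border 'adb')
j=22 s[j]='b': π[22]=4 (border 'adbb')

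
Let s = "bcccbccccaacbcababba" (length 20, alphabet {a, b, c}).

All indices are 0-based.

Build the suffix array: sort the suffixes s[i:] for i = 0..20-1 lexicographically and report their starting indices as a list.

[19, 9, 14, 16, 10, 18, 15, 17, 12, 0, 4, 8, 13, 11, 3, 7, 2, 6, 1, 5]

sorted suffixes:
  #0 SA[0]=19  'a'
  #1 SA[1]=9  'aacbcababba'
  #2 SA[2]=14  'ababba'
  #3 SA[3]=16  'abba'
  #4 SA[4]=10  'acbcababba'
  #5 SA[5]=18  'ba'
  #6 SA[6]=15  'babba'
  #7 SA[7]=17  'bba'
  #8 SA[8]=12  'bcababba'
  #9 SA[9]=0  'bcccbccccaacbcababba'
  #10 SA[10]=4  'bccccaacbcababba'
  #11 SA[11]=8  'caacbcababba'
  #12 SA[12]=13  'cababba'
  #13 SA[13]=11  'cbcababba'
  #14 SA[14]=3  'cbccccaacbcababba'
  #15 SA[15]=7  'ccaacbcababba'
  #16 SA[16]=2  'ccbccccaacbcababba'
  #17 SA[17]=6  'cccaacbcababba'
  #18 SA[18]=1  'cccbccccaacbcababba'
  #19 SA[19]=5  'ccccaacbcababba'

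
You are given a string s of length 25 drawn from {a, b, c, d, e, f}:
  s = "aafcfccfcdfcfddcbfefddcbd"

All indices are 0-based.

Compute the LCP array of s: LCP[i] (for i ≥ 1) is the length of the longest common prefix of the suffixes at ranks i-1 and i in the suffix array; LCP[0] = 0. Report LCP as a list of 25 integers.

[0, 1, 0, 1, 0, 2, 1, 1, 1, 3, 2, 0, 1, 3, 1, 4, 1, 0, 0, 2, 2, 3, 1, 5, 1]

rank→(start, suffix):
  0 → (0, 'aafcfccfcdfcfddcbfefddcbd')
  1 → (1, 'afcfccfcdfcfddcbfefddcbd')
  2 → (23, 'bd')
  3 → (16, 'bfefddcbd')
  4 → (22, 'cbd')
  5 → (15, 'cbfefddcbd')
  6 → (5, 'ccfcdfcfddcbfefddcbd')
  7 → (8, 'cdfcfddcbfefddcbd')
  8 → (3, 'cfccfcdfcfddcbfefddcbd')
  9 → (6, 'cfcdfcfddcbfefddcbd')
  10 → (11, 'cfddcbfefddcbd')
  11 → (24, 'd')
  12 → (21, 'dcbd')
  13 → (14, 'dcbfefddcbd')
  14 → (20, 'ddcbd')
  15 → (13, 'ddcbfefddcbd')
  16 → (9, 'dfcfddcbfefddcbd')
  17 → (18, 'efddcbd')
  18 → (4, 'fccfcdfcfddcbfefddcbd')
  19 → (7, 'fcdfcfddcbfefddcbd')
  20 → (2, 'fcfccfcdfcfddcbfefddcbd')
  21 → (10, 'fcfddcbfefddcbd')
  22 → (19, 'fddcbd')
  23 → (12, 'fddcbfefddcbd')
  24 → (17, 'fefddcbd')

SA = [0, 1, 23, 16, 22, 15, 5, 8, 3, 6, 11, 24, 21, 14, 20, 13, 9, 18, 4, 7, 2, 10, 19, 12, 17]
i: (SA[i-1],SA[i]) lcp shared
  1: (0,1) 1 'a'
  2: (1,23) 0 ''
  3: (23,16) 1 'b'
  4: (16,22) 0 ''
  5: (22,15) 2 'cb'
  6: (15,5) 1 'c'
  7: (5,8) 1 'c'
  8: (8,3) 1 'c'
  9: (3,6) 3 'cfc'
  10: (6,11) 2 'cf'
  11: (11,24) 0 ''
  12: (24,21) 1 'd'
  13: (21,14) 3 'dcb'
  14: (14,20) 1 'd'
  15: (20,13) 4 'ddcb'
  16: (13,9) 1 'd'
  17: (9,18) 0 ''
  18: (18,4) 0 ''
  19: (4,7) 2 'fc'
  20: (7,2) 2 'fc'
  21: (2,10) 3 'fcf'
  22: (10,19) 1 'f'
  23: (19,12) 5 'fddcb'
  24: (12,17) 1 'f'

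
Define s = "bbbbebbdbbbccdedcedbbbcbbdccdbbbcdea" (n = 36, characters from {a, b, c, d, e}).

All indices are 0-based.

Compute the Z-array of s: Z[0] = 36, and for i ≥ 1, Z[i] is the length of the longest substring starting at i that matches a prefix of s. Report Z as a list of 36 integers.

[36, 3, 2, 1, 0, 2, 1, 0, 3, 2, 1, 0, 0, 0, 0, 0, 0, 0, 0, 3, 2, 1, 0, 2, 1, 0, 0, 0, 0, 3, 2, 1, 0, 0, 0, 0]

Z[0]=36
i=1: i≥r, start 0; Z[1]=3 extend→box=[1,4)
i=2: min(r-i=2, Z[1]=3)=2; Z[2]=2
i=3: min(r-i=1, Z[2]=2)=1; Z[3]=1
i=4: i≥r, start 0; Z[4]=0
i=5: i≥r, start 0; Z[5]=2 extend→box=[5,7)
i=6: min(r-i=1, Z[1]=3)=1; Z[6]=1
i=7: i≥r, start 0; Z[7]=0
i=8: i≥r, start 0; Z[8]=3 extend→box=[8,11)
i=9: min(r-i=2, Z[1]=3)=2; Z[9]=2
i=10: min(r-i=1, Z[2]=2)=1; Z[10]=1
i=11: i≥r, start 0; Z[11]=0
i=12: i≥r, start 0; Z[12]=0
i=13: i≥r, start 0; Z[13]=0
i=14: i≥r, start 0; Z[14]=0
i=15: i≥r, start 0; Z[15]=0
i=16: i≥r, start 0; Z[16]=0
i=17: i≥r, start 0; Z[17]=0
i=18: i≥r, start 0; Z[18]=0
i=19: i≥r, start 0; Z[19]=3 extend→box=[19,22)
i=20: min(r-i=2, Z[1]=3)=2; Z[20]=2
i=21: min(r-i=1, Z[2]=2)=1; Z[21]=1
i=22: i≥r, start 0; Z[22]=0
i=23: i≥r, start 0; Z[23]=2 extend→box=[23,25)
i=24: min(r-i=1, Z[1]=3)=1; Z[24]=1
i=25: i≥r, start 0; Z[25]=0
i=26: i≥r, start 0; Z[26]=0
i=27: i≥r, start 0; Z[27]=0
i=28: i≥r, start 0; Z[28]=0
i=29: i≥r, start 0; Z[29]=3 extend→box=[29,32)
i=30: min(r-i=2, Z[1]=3)=2; Z[30]=2
i=31: min(r-i=1, Z[2]=2)=1; Z[31]=1
i=32: i≥r, start 0; Z[32]=0
i=33: i≥r, start 0; Z[33]=0
i=34: i≥r, start 0; Z[34]=0
i=35: i≥r, start 0; Z[35]=0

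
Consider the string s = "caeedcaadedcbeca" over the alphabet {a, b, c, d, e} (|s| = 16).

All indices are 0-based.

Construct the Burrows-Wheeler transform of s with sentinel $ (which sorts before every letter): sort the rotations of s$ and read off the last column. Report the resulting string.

accacced$deeabeda

rank  rotation           last
    0  $caeedcaadedcbeca  a
    1  a$caeedcaadedcbec  c
    2  aadedcbeca$caeedc  c
    3  adedcbeca$caeedca  a
    4  aeedcaadedcbeca$c  c
    5  beca$caeedcaadedc  c
    6  ca$caeedcaadedcbe  e
    7  caadedcbeca$caeed  d
    8  caeedcaadedcbeca$  $
    9  cbeca$caeedcaaded  d
   10  dcaadedcbeca$caee  e
   11  dcbeca$caeedcaade  e
   12  dedcbeca$caeedcaa  a
   13  eca$caeedcaadedcb  b
   14  edcaadedcbeca$cae  e
   15  edcbeca$caeedcaad  d
   16  eedcaadedcbeca$ca  a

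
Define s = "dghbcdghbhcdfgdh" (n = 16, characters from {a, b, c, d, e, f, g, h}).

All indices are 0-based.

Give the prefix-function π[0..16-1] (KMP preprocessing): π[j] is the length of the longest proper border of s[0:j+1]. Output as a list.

[0, 0, 0, 0, 0, 1, 2, 3, 4, 0, 0, 1, 0, 0, 1, 0]

π[0] = 0
j=1 s[j]='g': π[1]=0 (border '')
j=2 s[j]='h': π[2]=0 (border '')
j=3 s[j]='b': π[3]=0 (border '')
j=4 s[j]='c': π[4]=0 (border '')
j=5 s[j]='d': π[5]=1 (border 'd')
j=6 s[j]='g': π[6]=2 (border 'dg')
j=7 s[j]='h': π[7]=3 (border 'dgh')
j=8 s[j]='b': π[8]=4 (border 'dghb')
j=9 s[j]='h': k: 4→0; π[9]=0 (border '')
j=10 s[j]='c': π[10]=0 (border '')
j=11 s[j]='d': π[11]=1 (border 'd')
j=12 s[j]='f': k: 1→0; π[12]=0 (border '')
j=13 s[j]='g': π[13]=0 (border '')
j=14 s[j]='d': π[14]=1 (border 'd')
j=15 s[j]='h': k: 1→0; π[15]=0 (border '')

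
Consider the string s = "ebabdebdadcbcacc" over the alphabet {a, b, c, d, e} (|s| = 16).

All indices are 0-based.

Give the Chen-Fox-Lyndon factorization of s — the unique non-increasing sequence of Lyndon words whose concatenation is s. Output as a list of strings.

["e", "b", "abdebdadcbcacc"]

emit factor 1: 'e' (i=0, period=1)
emit factor 2: 'b' (i=1, period=1)
emit factor 3: 'abdebdadcbcacc' (i=2, period=14)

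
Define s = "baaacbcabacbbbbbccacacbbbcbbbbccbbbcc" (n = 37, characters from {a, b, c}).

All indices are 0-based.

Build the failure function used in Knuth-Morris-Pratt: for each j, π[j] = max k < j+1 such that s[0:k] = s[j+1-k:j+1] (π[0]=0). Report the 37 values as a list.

[0, 0, 0, 0, 0, 1, 0, 0, 1, 2, 0, 1, 1, 1, 1, 1, 0, 0, 0, 0, 0, 0, 1, 1, 1, 0, 1, 1, 1, 1, 0, 0, 1, 1, 1, 0, 0]

π[0] = 0
j=1 s[j]='a': π[1]=0 (border '')
j=2 s[j]='a': π[2]=0 (border '')
j=3 s[j]='a': π[3]=0 (border '')
j=4 s[j]='c': π[4]=0 (border '')
j=5 s[j]='b': π[5]=1 (border 'b')
j=6 s[j]='c': k: 1→0; π[6]=0 (border '')
j=7 s[j]='a': π[7]=0 (border '')
j=8 s[j]='b': π[8]=1 (border 'b')
j=9 s[j]='a': π[9]=2 (border 'ba')
j=10 s[j]='c': k: 2→0; π[10]=0 (border '')
j=11 s[j]='b': π[11]=1 (border 'b')
j=12 s[j]='b': k: 1→0; π[12]=1 (border 'b')
j=13 s[j]='b': k: 1→0; π[13]=1 (border 'b')
j=14 s[j]='b': k: 1→0; π[14]=1 (border 'b')
j=15 s[j]='b': k: 1→0; π[15]=1 (border 'b')
j=16 s[j]='c': k: 1→0; π[16]=0 (border '')
j=17 s[j]='c': π[17]=0 (border '')
j=18 s[j]='a': π[18]=0 (border '')
j=19 s[j]='c': π[19]=0 (border '')
j=20 s[j]='a': π[20]=0 (border '')
j=21 s[j]='c': π[21]=0 (border '')
j=22 s[j]='b': π[22]=1 (border 'b')
j=23 s[j]='b': k: 1→0; π[23]=1 (border 'b')
j=24 s[j]='b': k: 1→0; π[24]=1 (border 'b')
j=25 s[j]='c': k: 1→0; π[25]=0 (border '')
j=26 s[j]='b': π[26]=1 (border 'b')
j=27 s[j]='b': k: 1→0; π[27]=1 (border 'b')
j=28 s[j]='b': k: 1→0; π[28]=1 (border 'b')
j=29 s[j]='b': k: 1→0; π[29]=1 (border 'b')
j=30 s[j]='c': k: 1→0; π[30]=0 (border '')
j=31 s[j]='c': π[31]=0 (border '')
j=32 s[j]='b': π[32]=1 (border 'b')
j=33 s[j]='b': k: 1→0; π[33]=1 (border 'b')
j=34 s[j]='b': k: 1→0; π[34]=1 (border 'b')
j=35 s[j]='c': k: 1→0; π[35]=0 (border '')
j=36 s[j]='c': π[36]=0 (border '')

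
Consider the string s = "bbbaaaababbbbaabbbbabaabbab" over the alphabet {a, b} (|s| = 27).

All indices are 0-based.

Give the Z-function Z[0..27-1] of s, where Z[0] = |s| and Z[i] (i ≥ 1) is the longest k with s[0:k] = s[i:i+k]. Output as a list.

Z[0]=27
i=1: i≥r, start 0; Z[1]=2 scan→box=[1,3)
i=2: min(r-i=1, Z[1]=2)=1; Z[2]=1
i=3: i≥r, start 0; Z[3]=0
i=4: i≥r, start 0; Z[4]=0
i=5: i≥r, start 0; Z[5]=0
i=6: i≥r, start 0; Z[6]=0
i=7: i≥r, start 0; Z[7]=1 scan→box=[7,8)
i=8: i≥r, start 0; Z[8]=0
i=9: i≥r, start 0; Z[9]=3 scan→box=[9,12)
i=10: min(r-i=2, Z[1]=2)=2; Z[10]=5 scan→box=[10,15)
i=11: min(r-i=4, Z[1]=2)=2; Z[11]=2
i=12: min(r-i=3, Z[2]=1)=1; Z[12]=1
i=13: min(r-i=2, Z[3]=0)=0; Z[13]=0
i=14: min(r-i=1, Z[4]=0)=0; Z[14]=0
i=15: i≥r, start 0; Z[15]=3 scan→box=[15,18)
i=16: min(r-i=2, Z[1]=2)=2; Z[16]=4 scan→box=[16,20)
i=17: min(r-i=3, Z[1]=2)=2; Z[17]=2
i=18: min(r-i=2, Z[2]=1)=1; Z[18]=1
i=19: min(r-i=1, Z[3]=0)=0; Z[19]=0
i=20: i≥r, start 0; Z[20]=1 scan→box=[20,21)
i=21: i≥r, start 0; Z[21]=0
i=22: i≥r, start 0; Z[22]=0
i=23: i≥r, start 0; Z[23]=2 scan→box=[23,25)
i=24: min(r-i=1, Z[1]=2)=1; Z[24]=1
i=25: i≥r, start 0; Z[25]=0
i=26: i≥r, start 0; Z[26]=1 scan→box=[26,27)

[27, 2, 1, 0, 0, 0, 0, 1, 0, 3, 5, 2, 1, 0, 0, 3, 4, 2, 1, 0, 1, 0, 0, 2, 1, 0, 1]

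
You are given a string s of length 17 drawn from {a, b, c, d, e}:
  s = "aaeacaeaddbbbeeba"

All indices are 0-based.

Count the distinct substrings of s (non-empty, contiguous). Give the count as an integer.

137

sorted suffixes:
  #0 SA[0]=16  'a'
  #1 SA[1]=0  'aaeacaeaddbbbeeba'
  #2 SA[2]=3  'acaeaddbbbeeba'
  #3 SA[3]=7  'addbbbeeba'
  #4 SA[4]=1  'aeacaeaddbbbeeba'
  #5 SA[5]=5  'aeaddbbbeeba'
  #6 SA[6]=15  'ba'
  #7 SA[7]=10  'bbbeeba'
  #8 SA[8]=11  'bbeeba'
  #9 SA[9]=12  'beeba'
  #10 SA[10]=4  'caeaddbbbeeba'
  #11 SA[11]=9  'dbbbeeba'
  #12 SA[12]=8  'ddbbbeeba'
  #13 SA[13]=2  'eacaeaddbbbeeba'
  #14 SA[14]=6  'eaddbbbeeba'
  #15 SA[15]=14  'eba'
  #16 SA[16]=13  'eeba'

SA = [16, 0, 3, 7, 1, 5, 15, 10, 11, 12, 4, 9, 8, 2, 6, 14, 13]
[i] adj suffixes → lcp
  [1] 16/0 → 1 ('a')
  [2] 0/3 → 1 ('a')
  [3] 3/7 → 1 ('a')
  [4] 7/1 → 1 ('a')
  [5] 1/5 → 3 ('aea')
  [6] 5/15 → 0 ('')
  [7] 15/10 → 1 ('b')
  [8] 10/11 → 2 ('bb')
  [9] 11/12 → 1 ('b')
  [10] 12/4 → 0 ('')
  [11] 4/9 → 0 ('')
  [12] 9/8 → 1 ('d')
  [13] 8/2 → 0 ('')
  [14] 2/6 → 2 ('ea')
  [15] 6/14 → 1 ('e')
  [16] 14/13 → 1 ('e')

n(n+1)/2 = 17·18/2 = 153
Σ LCP = 0 + 1 + 1 + 1 + 1 + 3 + 0 + 1 + 2 + 1 + 0 + 0 + 1 + 0 + 2 + 1 + 1 = 16
distinct = 153 − 16 = 137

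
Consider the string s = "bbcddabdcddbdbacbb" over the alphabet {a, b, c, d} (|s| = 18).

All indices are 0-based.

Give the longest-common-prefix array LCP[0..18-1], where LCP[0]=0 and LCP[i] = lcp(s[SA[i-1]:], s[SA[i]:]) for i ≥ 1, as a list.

sorted suffixes:
  #0 SA[0]=5  'abdcddbdbacbb'
  #1 SA[1]=14  'acbb'
  #2 SA[2]=17  'b'
  #3 SA[3]=13  'bacbb'
  #4 SA[4]=16  'bb'
  #5 SA[5]=0  'bbcddabdcddbdbacbb'
  #6 SA[6]=1  'bcddabdcddbdbacbb'
  #7 SA[7]=11  'bdbacbb'
  #8 SA[8]=6  'bdcddbdbacbb'
  #9 SA[9]=15  'cbb'
  #10 SA[10]=2  'cddabdcddbdbacbb'
  #11 SA[11]=8  'cddbdbacbb'
  #12 SA[12]=4  'dabdcddbdbacbb'
  #13 SA[13]=12  'dbacbb'
  #14 SA[14]=10  'dbdbacbb'
  #15 SA[15]=7  'dcddbdbacbb'
  #16 SA[16]=3  'ddabdcddbdbacbb'
  #17 SA[17]=9  'ddbdbacbb'

SA = [5, 14, 17, 13, 16, 0, 1, 11, 6, 15, 2, 8, 4, 12, 10, 7, 3, 9]
i: (SA[i-1],SA[i]) lcp shared
  1: (5,14) 1 'a'
  2: (14,17) 0 ''
  3: (17,13) 1 'b'
  4: (13,16) 1 'b'
  5: (16,0) 2 'bb'
  6: (0,1) 1 'b'
  7: (1,11) 1 'b'
  8: (11,6) 2 'bd'
  9: (6,15) 0 ''
  10: (15,2) 1 'c'
  11: (2,8) 3 'cdd'
  12: (8,4) 0 ''
  13: (4,12) 1 'd'
  14: (12,10) 2 'db'
  15: (10,7) 1 'd'
  16: (7,3) 1 'd'
  17: (3,9) 2 'dd'

[0, 1, 0, 1, 1, 2, 1, 1, 2, 0, 1, 3, 0, 1, 2, 1, 1, 2]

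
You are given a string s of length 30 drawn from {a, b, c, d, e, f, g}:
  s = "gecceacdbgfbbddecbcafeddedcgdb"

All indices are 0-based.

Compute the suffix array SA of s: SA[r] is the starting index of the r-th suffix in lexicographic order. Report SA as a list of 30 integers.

rank→(start, suffix):
  0 → (5, 'acdbgfbbddecbcafeddedcgdb')
  1 → (19, 'afeddedcgdb')
  2 → (29, 'b')
  3 → (11, 'bbddecbcafeddedcgdb')
  4 → (17, 'bcafeddedcgdb')
  5 → (12, 'bddecbcafeddedcgdb')
  6 → (8, 'bgfbbddecbcafeddedcgdb')
  7 → (18, 'cafeddedcgdb')
  8 → (16, 'cbcafeddedcgdb')
  9 → (2, 'cceacdbgfbbddecbcafeddedcgdb')
  10 → (6, 'cdbgfbbddecbcafeddedcgdb')
  11 → (3, 'ceacdbgfbbddecbcafeddedcgdb')
  12 → (26, 'cgdb')
  13 → (28, 'db')
  14 → (7, 'dbgfbbddecbcafeddedcgdb')
  15 → (25, 'dcgdb')
  16 → (13, 'ddecbcafeddedcgdb')
  17 → (22, 'ddedcgdb')
  18 → (14, 'decbcafeddedcgdb')
  19 → (23, 'dedcgdb')
  20 → (4, 'eacdbgfbbddecbcafeddedcgdb')
  21 → (15, 'ecbcafeddedcgdb')
  22 → (1, 'ecceacdbgfbbddecbcafeddedcgdb')
  23 → (24, 'edcgdb')
  24 → (21, 'eddedcgdb')
  25 → (10, 'fbbddecbcafeddedcgdb')
  26 → (20, 'feddedcgdb')
  27 → (27, 'gdb')
  28 → (0, 'gecceacdbgfbbddecbcafeddedcgdb')
  29 → (9, 'gfbbddecbcafeddedcgdb')

[5, 19, 29, 11, 17, 12, 8, 18, 16, 2, 6, 3, 26, 28, 7, 25, 13, 22, 14, 23, 4, 15, 1, 24, 21, 10, 20, 27, 0, 9]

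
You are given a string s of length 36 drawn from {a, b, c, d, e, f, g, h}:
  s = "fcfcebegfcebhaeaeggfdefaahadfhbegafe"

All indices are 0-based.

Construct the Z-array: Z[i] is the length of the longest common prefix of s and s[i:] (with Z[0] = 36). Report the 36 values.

Z[0]=36
i=1: i≥r, start 0; Z[1]=0
i=2: i≥r, start 0; Z[2]=2 scan→box=[2,4)
i=3: min(r-i=1, Z[1]=0)=0; Z[3]=0
i=4: i≥r, start 0; Z[4]=0
i=5: i≥r, start 0; Z[5]=0
i=6: i≥r, start 0; Z[6]=0
i=7: i≥r, start 0; Z[7]=0
i=8: i≥r, start 0; Z[8]=2 scan→box=[8,10)
i=9: min(r-i=1, Z[1]=0)=0; Z[9]=0
i=10: i≥r, start 0; Z[10]=0
i=11: i≥r, start 0; Z[11]=0
i=12: i≥r, start 0; Z[12]=0
i=13: i≥r, start 0; Z[13]=0
i=14: i≥r, start 0; Z[14]=0
i=15: i≥r, start 0; Z[15]=0
i=16: i≥r, start 0; Z[16]=0
i=17: i≥r, start 0; Z[17]=0
i=18: i≥r, start 0; Z[18]=0
i=19: i≥r, start 0; Z[19]=1 scan→box=[19,20)
i=20: i≥r, start 0; Z[20]=0
i=21: i≥r, start 0; Z[21]=0
i=22: i≥r, start 0; Z[22]=1 scan→box=[22,23)
i=23: i≥r, start 0; Z[23]=0
i=24: i≥r, start 0; Z[24]=0
i=25: i≥r, start 0; Z[25]=0
i=26: i≥r, start 0; Z[26]=0
i=27: i≥r, start 0; Z[27]=0
i=28: i≥r, start 0; Z[28]=1 scan→box=[28,29)
i=29: i≥r, start 0; Z[29]=0
i=30: i≥r, start 0; Z[30]=0
i=31: i≥r, start 0; Z[31]=0
i=32: i≥r, start 0; Z[32]=0
i=33: i≥r, start 0; Z[33]=0
i=34: i≥r, start 0; Z[34]=1 scan→box=[34,35)
i=35: i≥r, start 0; Z[35]=0

[36, 0, 2, 0, 0, 0, 0, 0, 2, 0, 0, 0, 0, 0, 0, 0, 0, 0, 0, 1, 0, 0, 1, 0, 0, 0, 0, 0, 1, 0, 0, 0, 0, 0, 1, 0]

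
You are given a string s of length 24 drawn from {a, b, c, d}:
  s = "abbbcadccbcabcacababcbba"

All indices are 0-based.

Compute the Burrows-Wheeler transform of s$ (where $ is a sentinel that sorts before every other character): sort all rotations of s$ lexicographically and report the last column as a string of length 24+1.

abc$cbccbacabcabaabbbbcda

rank  rotation                   last
    0  $abbbcadccbcabcacababcbba  a
    1  a$abbbcadccbcabcacababcbb  b
    2  ababcbba$abbbcadccbcabcac  c
    3  abbbcadccbcabcacababcbba$  $
    4  abcacababcbba$abbbcadccbc  c
    5  abcbba$abbbcadccbcabcacab  b
    6  acababcbba$abbbcadccbcabc  c
    7  adccbcabcacababcbba$abbbc  c
    8  ba$abbbcadccbcabcacababcb  b
    9  babcbba$abbbcadccbcabcaca  a
   10  bba$abbbcadccbcabcacababc  c
   11  bbbcadccbcabcacababcbba$a  a
   12  bbcadccbcabcacababcbba$ab  b
   13  bcabcacababcbba$abbbcadcc  c
   14  bcacababcbba$abbbcadccbca  a
   15  bcadccbcabcacababcbba$abb  b
   16  bcbba$abbbcadccbcabcacaba  a
   17  cababcbba$abbbcadccbcabca  a
   18  cabcacababcbba$abbbcadccb  b
   19  cacababcbba$abbbcadccbcab  b
   20  cadccbcabcacababcbba$abbb  b
   21  cbba$abbbcadccbcabcacabab  b
   22  cbcabcacababcbba$abbbcadc  c
   23  ccbcabcacababcbba$abbbcad  d
   24  dccbcabcacababcbba$abbbca  a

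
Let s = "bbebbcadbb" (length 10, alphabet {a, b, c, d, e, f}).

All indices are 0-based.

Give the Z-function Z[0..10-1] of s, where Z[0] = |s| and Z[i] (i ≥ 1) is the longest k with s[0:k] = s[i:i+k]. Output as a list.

Z[0]=10
i=1: outside box; Z[1]=1 grow→box=[1,2)
i=2: outside box; Z[2]=0
i=3: outside box; Z[3]=2 grow→box=[3,5)
i=4: min(r-i=1, Z[1]=1)=1; Z[4]=1
i=5: outside box; Z[5]=0
i=6: outside box; Z[6]=0
i=7: outside box; Z[7]=0
i=8: outside box; Z[8]=2 grow→box=[8,10)
i=9: min(r-i=1, Z[1]=1)=1; Z[9]=1

[10, 1, 0, 2, 1, 0, 0, 0, 2, 1]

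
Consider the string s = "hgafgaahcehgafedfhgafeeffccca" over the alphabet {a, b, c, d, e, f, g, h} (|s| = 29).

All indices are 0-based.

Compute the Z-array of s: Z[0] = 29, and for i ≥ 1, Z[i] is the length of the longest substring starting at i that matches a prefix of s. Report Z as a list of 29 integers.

[29, 0, 0, 0, 0, 0, 0, 1, 0, 0, 4, 0, 0, 0, 0, 0, 0, 4, 0, 0, 0, 0, 0, 0, 0, 0, 0, 0, 0]

Z[0]=29
i=1: fresh scan; Z[1]=0
i=2: fresh scan; Z[2]=0
i=3: fresh scan; Z[3]=0
i=4: fresh scan; Z[4]=0
i=5: fresh scan; Z[5]=0
i=6: fresh scan; Z[6]=0
i=7: fresh scan; Z[7]=1 extend→box=[7,8)
i=8: fresh scan; Z[8]=0
i=9: fresh scan; Z[9]=0
i=10: fresh scan; Z[10]=4 extend→box=[10,14)
i=11: min(r-i=3, Z[1]=0)=0; Z[11]=0
i=12: min(r-i=2, Z[2]=0)=0; Z[12]=0
i=13: min(r-i=1, Z[3]=0)=0; Z[13]=0
i=14: fresh scan; Z[14]=0
i=15: fresh scan; Z[15]=0
i=16: fresh scan; Z[16]=0
i=17: fresh scan; Z[17]=4 extend→box=[17,21)
i=18: min(r-i=3, Z[1]=0)=0; Z[18]=0
i=19: min(r-i=2, Z[2]=0)=0; Z[19]=0
i=20: min(r-i=1, Z[3]=0)=0; Z[20]=0
i=21: fresh scan; Z[21]=0
i=22: fresh scan; Z[22]=0
i=23: fresh scan; Z[23]=0
i=24: fresh scan; Z[24]=0
i=25: fresh scan; Z[25]=0
i=26: fresh scan; Z[26]=0
i=27: fresh scan; Z[27]=0
i=28: fresh scan; Z[28]=0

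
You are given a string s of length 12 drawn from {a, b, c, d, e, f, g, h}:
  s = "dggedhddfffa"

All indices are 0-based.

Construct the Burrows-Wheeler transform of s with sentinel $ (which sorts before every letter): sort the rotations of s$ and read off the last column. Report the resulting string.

rank  rotation       last
    0  $dggedhddfffa  a
    1  a$dggedhddfff  f
    2  ddfffa$dggedh  h
    3  dfffa$dggedhd  d
    4  dggedhddfffa$  $
    5  dhddfffa$dgge  e
    6  edhddfffa$dgg  g
    7  fa$dggedhddff  f
    8  ffa$dggedhddf  f
    9  fffa$dggedhdd  d
   10  gedhddfffa$dg  g
   11  ggedhddfffa$d  d
   12  hddfffa$dgged  d

afhd$egffdgdd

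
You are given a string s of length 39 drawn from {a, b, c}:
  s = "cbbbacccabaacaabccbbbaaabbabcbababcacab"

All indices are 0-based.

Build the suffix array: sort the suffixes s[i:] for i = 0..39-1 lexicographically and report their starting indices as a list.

rank→(start, suffix):
  0 → (21, 'aaabbabcbababcacab')
  1 → (22, 'aabbabcbababcacab')
  2 → (13, 'aabccbbbaaabbabcbababcacab')
  3 → (10, 'aacaabccbbbaaabbabcbababcacab')
  4 → (37, 'ab')
  5 → (8, 'abaacaabccbbbaaabbabcbababcacab')
  6 → (30, 'ababcacab')
  7 → (23, 'abbabcbababcacab')
  8 → (32, 'abcacab')
  9 → (26, 'abcbababcacab')
  10 → (14, 'abccbbbaaabbabcbababcacab')
  11 → (11, 'acaabccbbbaaabbabcbababcacab')
  12 → (35, 'acab')
  13 → (4, 'acccabaacaabccbbbaaabbabcbababcacab')
  14 → (38, 'b')
  15 → (20, 'baaabbabcbababcacab')
  16 → (9, 'baacaabccbbbaaabbabcbababcacab')
  17 → (29, 'bababcacab')
  18 → (31, 'babcacab')
  19 → (25, 'babcbababcacab')
  20 → (3, 'bacccabaacaabccbbbaaabbabcbababcacab')
  21 → (19, 'bbaaabbabcbababcacab')
  22 → (24, 'bbabcbababcacab')
  23 → (2, 'bbacccabaacaabccbbbaaabbabcbababcacab')
  24 → (18, 'bbbaaabbabcbababcacab')
  25 → (1, 'bbbacccabaacaabccbbbaaabbabcbababcacab')
  26 → (33, 'bcacab')
  27 → (27, 'bcbababcacab')
  28 → (15, 'bccbbbaaabbabcbababcacab')
  29 → (12, 'caabccbbbaaabbabcbababcacab')
  30 → (36, 'cab')
  31 → (7, 'cabaacaabccbbbaaabbabcbababcacab')
  32 → (34, 'cacab')
  33 → (28, 'cbababcacab')
  34 → (17, 'cbbbaaabbabcbababcacab')
  35 → (0, 'cbbbacccabaacaabccbbbaaabbabcbababcacab')
  36 → (6, 'ccabaacaabccbbbaaabbabcbababcacab')
  37 → (16, 'ccbbbaaabbabcbababcacab')
  38 → (5, 'cccabaacaabccbbbaaabbabcbababcacab')

[21, 22, 13, 10, 37, 8, 30, 23, 32, 26, 14, 11, 35, 4, 38, 20, 9, 29, 31, 25, 3, 19, 24, 2, 18, 1, 33, 27, 15, 12, 36, 7, 34, 28, 17, 0, 6, 16, 5]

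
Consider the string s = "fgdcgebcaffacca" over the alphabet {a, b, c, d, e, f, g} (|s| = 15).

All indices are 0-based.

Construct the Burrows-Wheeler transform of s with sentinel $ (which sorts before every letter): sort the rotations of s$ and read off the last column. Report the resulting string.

acfcecbadggfa$fc

rank  rotation          last
    0  $fgdcgebcaffacca  a
    1  a$fgdcgebcaffacc  c
    2  acca$fgdcgebcaff  f
    3  affacca$fgdcgebc  c
    4  bcaffacca$fgdcge  e
    5  ca$fgdcgebcaffac  c
    6  caffacca$fgdcgeb  b
    7  cca$fgdcgebcaffa  a
    8  cgebcaffacca$fgd  d
    9  dcgebcaffacca$fg  g
   10  ebcaffacca$fgdcg  g
   11  facca$fgdcgebcaf  f
   12  ffacca$fgdcgebca  a
   13  fgdcgebcaffacca$  $
   14  gdcgebcaffacca$f  f
   15  gebcaffacca$fgdc  c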